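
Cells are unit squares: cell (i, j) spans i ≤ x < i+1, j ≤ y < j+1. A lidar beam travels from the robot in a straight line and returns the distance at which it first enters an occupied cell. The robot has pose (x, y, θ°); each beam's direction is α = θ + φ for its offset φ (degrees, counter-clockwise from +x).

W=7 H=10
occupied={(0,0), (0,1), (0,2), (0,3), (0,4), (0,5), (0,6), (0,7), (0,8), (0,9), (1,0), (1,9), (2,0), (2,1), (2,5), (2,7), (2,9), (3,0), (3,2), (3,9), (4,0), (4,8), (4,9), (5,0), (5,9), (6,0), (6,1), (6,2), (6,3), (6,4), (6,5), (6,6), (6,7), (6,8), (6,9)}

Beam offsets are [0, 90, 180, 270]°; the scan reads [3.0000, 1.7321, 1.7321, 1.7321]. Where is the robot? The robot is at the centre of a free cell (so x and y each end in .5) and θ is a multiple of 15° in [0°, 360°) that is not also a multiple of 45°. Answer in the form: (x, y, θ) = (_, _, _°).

Candidates: 35 free-cell centres × 16 headings = 560 poses. Raycast each; keep the one whose scan matches to 4 dp.
  (3.5, 6.5, 150°): beam 1 = 1.0000 ≠ 3.0000 ✗
  (5.5, 2.5, 120°): beam 1 = 5.1962 ≠ 3.0000 ✗
  (5.5, 5.5, 195°): beam 1 = 4.6587 ≠ 3.0000 ✗
  …
  (4.5, 4.5, 60°): r_1=3.0000, r_2=1.7321, r_3=1.7321, r_4=1.7321 — all match ✓
Only this pose fits every beam.

(x, y, θ) = (4.5, 4.5, 60°)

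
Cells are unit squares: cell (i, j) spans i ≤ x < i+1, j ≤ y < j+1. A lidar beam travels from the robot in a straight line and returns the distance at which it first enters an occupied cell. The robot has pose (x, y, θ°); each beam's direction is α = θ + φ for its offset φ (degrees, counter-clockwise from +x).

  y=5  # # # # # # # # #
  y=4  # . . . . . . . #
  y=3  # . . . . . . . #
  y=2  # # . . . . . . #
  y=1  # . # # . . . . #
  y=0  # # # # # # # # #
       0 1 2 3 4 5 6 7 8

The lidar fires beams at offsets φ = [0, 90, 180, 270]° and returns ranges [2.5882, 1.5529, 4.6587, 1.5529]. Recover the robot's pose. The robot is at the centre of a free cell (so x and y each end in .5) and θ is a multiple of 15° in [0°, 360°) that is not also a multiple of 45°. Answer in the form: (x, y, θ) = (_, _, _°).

(x, y, θ) = (3.5, 3.5, 165°)

The pose lattice has 25·16 = 400 candidates. Test each by forward raycasting.
  (1.5, 4.5, 120°): beam 1 = 0.5774 ≠ 2.5882 ✗
  (6.5, 3.5, 60°): beam 1 = 1.7321 ≠ 2.5882 ✗
  (3.5, 3.5, 255°): beam 1 = 1.5529 ≠ 2.5882 ✗
  (2.5, 4.5, 300°): beam 1 = 2.8868 ≠ 2.5882 ✗
  …
  (3.5, 3.5, 165°): r_1=2.5882, r_2=1.5529, r_3=4.6587, r_4=1.5529 — all match ✓
Unique over the lattice → pose = (3.5, 3.5, 165°).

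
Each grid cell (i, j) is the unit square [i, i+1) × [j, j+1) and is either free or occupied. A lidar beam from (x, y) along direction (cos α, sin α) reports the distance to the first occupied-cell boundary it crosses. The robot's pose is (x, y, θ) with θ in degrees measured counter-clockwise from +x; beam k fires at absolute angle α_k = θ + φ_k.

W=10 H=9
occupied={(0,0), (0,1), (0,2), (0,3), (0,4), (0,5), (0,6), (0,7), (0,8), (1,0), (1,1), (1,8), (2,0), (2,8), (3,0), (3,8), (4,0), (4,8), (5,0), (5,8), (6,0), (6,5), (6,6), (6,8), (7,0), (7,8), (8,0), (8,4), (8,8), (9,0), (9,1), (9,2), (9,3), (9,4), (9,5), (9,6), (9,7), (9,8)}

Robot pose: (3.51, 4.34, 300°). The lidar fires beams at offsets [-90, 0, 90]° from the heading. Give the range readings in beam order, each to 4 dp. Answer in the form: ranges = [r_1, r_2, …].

beam 1: φ=-90°, α=210°
  d=(-0.8660,-0.5000)  start (3,4)  tX=0.5889 tY=0.6800  stride 1/|dx|=1.1547 1/|dy|=2.0000
    cross x-line → (2,4), t=0.5889
    cross y-line → (2,3), t=0.6800
    cross x-line → (1,3), t=1.7436
    cross y-line → (1,2), t=2.6800
    cross x-line → (0,2), t=2.8983 (wall)
  → r_1 = 2.8983
beam 2: φ=0°, α=300°
  d=(0.5000,-0.8660)  start (3,4)  tX=0.9800 tY=0.3926  stride 1/|dx|=2.0000 1/|dy|=1.1547
    cross y-line → (3,3), t=0.3926
    cross x-line → (4,3), t=0.9800
    cross y-line → (4,2), t=1.5473
    cross y-line → (4,1), t=2.7020
    cross x-line → (5,1), t=2.9800
    cross y-line → (5,0), t=3.8567 (wall)
  → r_2 = 3.8567
beam 3: φ=90°, α=30°
  d=(0.8660,0.5000)  start (3,4)  tX=0.5658 tY=1.3200  stride 1/|dx|=1.1547 1/|dy|=2.0000
    cross x-line → (4,4), t=0.5658
    cross y-line → (4,5), t=1.3200
    cross x-line → (5,5), t=1.7205
    cross x-line → (6,5), t=2.8752 (wall)
  → r_3 = 2.8752

ranges = [2.8983, 3.8567, 2.8752]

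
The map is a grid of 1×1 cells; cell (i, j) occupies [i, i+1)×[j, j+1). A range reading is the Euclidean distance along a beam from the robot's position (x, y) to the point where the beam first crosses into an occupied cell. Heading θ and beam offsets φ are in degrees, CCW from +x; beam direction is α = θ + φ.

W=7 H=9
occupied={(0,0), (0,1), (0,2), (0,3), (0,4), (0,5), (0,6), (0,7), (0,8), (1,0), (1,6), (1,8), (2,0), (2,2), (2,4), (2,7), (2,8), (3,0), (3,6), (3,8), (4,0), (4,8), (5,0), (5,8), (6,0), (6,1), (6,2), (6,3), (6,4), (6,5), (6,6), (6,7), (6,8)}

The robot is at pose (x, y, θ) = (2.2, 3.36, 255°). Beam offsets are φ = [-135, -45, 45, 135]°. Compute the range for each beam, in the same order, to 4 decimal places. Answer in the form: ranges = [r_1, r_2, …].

ranges = [2.4000, 1.3856, 0.4157, 4.3879]

beam 1: φ=-135°, α=120°
  dir = (cos 120°, sin 120°) = (-0.5000, 0.8660); from cell (2,3)
  next x-line at t=0.4000, next y-line at t=0.7390; Δt_x=2.0000, Δt_y=1.1547
    x: enter (1,3) at t=0.4000
    y: enter (1,4) at t=0.7390
    y: enter (1,5) at t=1.8937
    x: enter (0,5) at t=2.4000 ← occupied
  → r_1 = 2.4000
beam 2: φ=-45°, α=210°
  dir = (cos 210°, sin 210°) = (-0.8660, -0.5000); from cell (2,3)
  next x-line at t=0.2309, next y-line at t=0.7200; Δt_x=1.1547, Δt_y=2.0000
    x: enter (1,3) at t=0.2309
    y: enter (1,2) at t=0.7200
    x: enter (0,2) at t=1.3856 ← occupied
  → r_2 = 1.3856
beam 3: φ=45°, α=300°
  dir = (cos 300°, sin 300°) = (0.5000, -0.8660); from cell (2,3)
  next x-line at t=1.6000, next y-line at t=0.4157; Δt_x=2.0000, Δt_y=1.1547
    y: enter (2,2) at t=0.4157 ← occupied
  → r_3 = 0.4157
beam 4: φ=135°, α=30°
  dir = (cos 30°, sin 30°) = (0.8660, 0.5000); from cell (2,3)
  next x-line at t=0.9238, next y-line at t=1.2800; Δt_x=1.1547, Δt_y=2.0000
    x: enter (3,3) at t=0.9238
    y: enter (3,4) at t=1.2800
    x: enter (4,4) at t=2.0785
    x: enter (5,4) at t=3.2332
    y: enter (5,5) at t=3.2800
    x: enter (6,5) at t=4.3879 ← occupied
  → r_4 = 4.3879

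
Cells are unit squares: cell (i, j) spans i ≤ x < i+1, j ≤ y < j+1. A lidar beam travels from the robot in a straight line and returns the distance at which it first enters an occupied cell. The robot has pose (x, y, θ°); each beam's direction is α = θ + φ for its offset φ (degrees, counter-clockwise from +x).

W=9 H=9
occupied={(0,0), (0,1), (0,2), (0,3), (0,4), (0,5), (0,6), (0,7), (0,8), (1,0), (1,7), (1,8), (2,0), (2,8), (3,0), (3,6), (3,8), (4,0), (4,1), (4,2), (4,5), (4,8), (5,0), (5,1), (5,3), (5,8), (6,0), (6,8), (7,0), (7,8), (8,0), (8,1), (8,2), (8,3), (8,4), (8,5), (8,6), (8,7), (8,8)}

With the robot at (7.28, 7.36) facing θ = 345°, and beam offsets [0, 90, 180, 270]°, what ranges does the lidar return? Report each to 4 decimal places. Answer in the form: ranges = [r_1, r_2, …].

ranges = [0.7454, 0.6626, 2.4728, 5.5491]

beam 1: φ=0°, α=345°
  dir = (cos 345°, sin 345°) = (0.9659, -0.2588); from cell (7,7)
  next x-line at t=0.7454, next y-line at t=1.3909; Δt_x=1.0353, Δt_y=3.8637
    x: enter (8,7) at t=0.7454 ← occupied
  → r_1 = 0.7454
beam 2: φ=90°, α=75°
  dir = (cos 75°, sin 75°) = (0.2588, 0.9659); from cell (7,7)
  next x-line at t=2.7819, next y-line at t=0.6626; Δt_x=3.8637, Δt_y=1.0353
    y: enter (7,8) at t=0.6626 ← occupied
  → r_2 = 0.6626
beam 3: φ=180°, α=165°
  dir = (cos 165°, sin 165°) = (-0.9659, 0.2588); from cell (7,7)
  next x-line at t=0.2899, next y-line at t=2.4728; Δt_x=1.0353, Δt_y=3.8637
    x: enter (6,7) at t=0.2899
    x: enter (5,7) at t=1.3252
    x: enter (4,7) at t=2.3604
    y: enter (4,8) at t=2.4728 ← occupied
  → r_3 = 2.4728
beam 4: φ=270°, α=255°
  dir = (cos 255°, sin 255°) = (-0.2588, -0.9659); from cell (7,7)
  next x-line at t=1.0818, next y-line at t=0.3727; Δt_x=3.8637, Δt_y=1.0353
    y: enter (7,6) at t=0.3727
    x: enter (6,6) at t=1.0818
    y: enter (6,5) at t=1.4080
    y: enter (6,4) at t=2.4433
    y: enter (6,3) at t=3.4785
    y: enter (6,2) at t=4.5138
    x: enter (5,2) at t=4.9455
    y: enter (5,1) at t=5.5491 ← occupied
  → r_4 = 5.5491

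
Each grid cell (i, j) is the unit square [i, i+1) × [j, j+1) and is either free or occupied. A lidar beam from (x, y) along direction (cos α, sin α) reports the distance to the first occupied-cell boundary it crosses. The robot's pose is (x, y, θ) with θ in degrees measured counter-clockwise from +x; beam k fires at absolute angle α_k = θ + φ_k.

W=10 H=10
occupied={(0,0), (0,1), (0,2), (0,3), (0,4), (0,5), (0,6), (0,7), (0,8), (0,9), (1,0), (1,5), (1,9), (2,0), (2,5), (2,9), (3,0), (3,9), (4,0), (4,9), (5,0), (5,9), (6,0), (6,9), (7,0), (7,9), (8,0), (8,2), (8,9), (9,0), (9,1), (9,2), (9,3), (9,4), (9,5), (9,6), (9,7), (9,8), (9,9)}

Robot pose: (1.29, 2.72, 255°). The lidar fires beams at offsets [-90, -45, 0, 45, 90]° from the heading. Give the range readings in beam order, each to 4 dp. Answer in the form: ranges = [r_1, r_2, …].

beam 1: φ=-90°, α=165°
  direction (-0.9659, 0.2588); cell (1,2); t to first gridline: x 0.3002, y 1.0818 (then +1.0353 / +3.8637)
    (0,2) via x @ 0.3002  # hit
  → r_1 = 0.3002
beam 2: φ=-45°, α=210°
  direction (-0.8660, -0.5000); cell (1,2); t to first gridline: x 0.3349, y 1.4400 (then +1.1547 / +2.0000)
    (0,2) via x @ 0.3349  # hit
  → r_2 = 0.3349
beam 3: φ=0°, α=255°
  direction (-0.2588, -0.9659); cell (1,2); t to first gridline: x 1.1205, y 0.7454 (then +3.8637 / +1.0353)
    (1,1) via y @ 0.7454
    (0,1) via x @ 1.1205  # hit
  → r_3 = 1.1205
beam 4: φ=45°, α=300°
  direction (0.5000, -0.8660); cell (1,2); t to first gridline: x 1.4200, y 0.8314 (then +2.0000 / +1.1547)
    (1,1) via y @ 0.8314
    (2,1) via x @ 1.4200
    (2,0) via y @ 1.9861  # hit
  → r_4 = 1.9861
beam 5: φ=90°, α=345°
  direction (0.9659, -0.2588); cell (1,2); t to first gridline: x 0.7350, y 2.7819 (then +1.0353 / +3.8637)
    (2,2) via x @ 0.7350
    (3,2) via x @ 1.7703
    (3,1) via y @ 2.7819
    (4,1) via x @ 2.8056
    (5,1) via x @ 3.8409
    (6,1) via x @ 4.8762
    (7,1) via x @ 5.9114
    (7,0) via y @ 6.6456  # hit
  → r_5 = 6.6456

ranges = [0.3002, 0.3349, 1.1205, 1.9861, 6.6456]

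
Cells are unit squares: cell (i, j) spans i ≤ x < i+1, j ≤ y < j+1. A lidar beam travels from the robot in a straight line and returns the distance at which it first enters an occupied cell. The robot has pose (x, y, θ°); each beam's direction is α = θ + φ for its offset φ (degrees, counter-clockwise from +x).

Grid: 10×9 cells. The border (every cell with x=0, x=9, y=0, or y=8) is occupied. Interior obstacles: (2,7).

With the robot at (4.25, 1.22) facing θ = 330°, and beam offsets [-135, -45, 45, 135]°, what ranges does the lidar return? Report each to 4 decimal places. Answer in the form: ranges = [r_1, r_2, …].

beam 1: φ=-135°, α=195°
  d=(-0.9659,-0.2588)  start (4,1)  tX=0.2588 tY=0.8500  stride 1/|dx|=1.0353 1/|dy|=3.8637
    cross x-line → (3,1), t=0.2588
    cross y-line → (3,0), t=0.8500 (wall)
  → r_1 = 0.8500
beam 2: φ=-45°, α=285°
  d=(0.2588,-0.9659)  start (4,1)  tX=2.8978 tY=0.2278  stride 1/|dx|=3.8637 1/|dy|=1.0353
    cross y-line → (4,0), t=0.2278 (wall)
  → r_2 = 0.2278
beam 3: φ=45°, α=15°
  d=(0.9659,0.2588)  start (4,1)  tX=0.7765 tY=3.0137  stride 1/|dx|=1.0353 1/|dy|=3.8637
    cross x-line → (5,1), t=0.7765
    cross x-line → (6,1), t=1.8117
    cross x-line → (7,1), t=2.8470
    cross y-line → (7,2), t=3.0137
    cross x-line → (8,2), t=3.8823
    cross x-line → (9,2), t=4.9176 (wall)
  → r_3 = 4.9176
beam 4: φ=135°, α=105°
  d=(-0.2588,0.9659)  start (4,1)  tX=0.9659 tY=0.8075  stride 1/|dx|=3.8637 1/|dy|=1.0353
    cross y-line → (4,2), t=0.8075
    cross x-line → (3,2), t=0.9659
    cross y-line → (3,3), t=1.8428
    cross y-line → (3,4), t=2.8781
    cross y-line → (3,5), t=3.9133
    cross x-line → (2,5), t=4.8296
    cross y-line → (2,6), t=4.9486
    cross y-line → (2,7), t=5.9839 (wall)
  → r_4 = 5.9839

ranges = [0.8500, 0.2278, 4.9176, 5.9839]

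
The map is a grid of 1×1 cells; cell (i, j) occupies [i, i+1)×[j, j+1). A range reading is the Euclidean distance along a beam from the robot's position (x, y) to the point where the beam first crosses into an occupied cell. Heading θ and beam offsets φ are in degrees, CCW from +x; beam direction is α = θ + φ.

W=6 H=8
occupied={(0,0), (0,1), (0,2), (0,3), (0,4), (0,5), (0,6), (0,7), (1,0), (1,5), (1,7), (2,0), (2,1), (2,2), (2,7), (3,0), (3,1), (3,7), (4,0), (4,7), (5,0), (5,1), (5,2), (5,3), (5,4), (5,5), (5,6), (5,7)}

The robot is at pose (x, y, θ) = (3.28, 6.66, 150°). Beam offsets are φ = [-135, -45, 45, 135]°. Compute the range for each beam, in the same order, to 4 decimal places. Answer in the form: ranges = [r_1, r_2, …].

ranges = [1.3137, 0.3520, 2.3604, 5.8597]

beam 1: φ=-135°, α=15°
  d=(0.9659,0.2588)  start (3,6)  tX=0.7454 tY=1.3137  stride 1/|dx|=1.0353 1/|dy|=3.8637
    cross x-line → (4,6), t=0.7454
    cross y-line → (4,7), t=1.3137 (wall)
  → r_1 = 1.3137
beam 2: φ=-45°, α=105°
  d=(-0.2588,0.9659)  start (3,6)  tX=1.0818 tY=0.3520  stride 1/|dx|=3.8637 1/|dy|=1.0353
    cross y-line → (3,7), t=0.3520 (wall)
  → r_2 = 0.3520
beam 3: φ=45°, α=195°
  d=(-0.9659,-0.2588)  start (3,6)  tX=0.2899 tY=2.5500  stride 1/|dx|=1.0353 1/|dy|=3.8637
    cross x-line → (2,6), t=0.2899
    cross x-line → (1,6), t=1.3252
    cross x-line → (0,6), t=2.3604 (wall)
  → r_3 = 2.3604
beam 4: φ=135°, α=285°
  d=(0.2588,-0.9659)  start (3,6)  tX=2.7819 tY=0.6833  stride 1/|dx|=3.8637 1/|dy|=1.0353
    cross y-line → (3,5), t=0.6833
    cross y-line → (3,4), t=1.7186
    cross y-line → (3,3), t=2.7538
    cross x-line → (4,3), t=2.7819
    cross y-line → (4,2), t=3.7891
    cross y-line → (4,1), t=4.8244
    cross y-line → (4,0), t=5.8597 (wall)
  → r_4 = 5.8597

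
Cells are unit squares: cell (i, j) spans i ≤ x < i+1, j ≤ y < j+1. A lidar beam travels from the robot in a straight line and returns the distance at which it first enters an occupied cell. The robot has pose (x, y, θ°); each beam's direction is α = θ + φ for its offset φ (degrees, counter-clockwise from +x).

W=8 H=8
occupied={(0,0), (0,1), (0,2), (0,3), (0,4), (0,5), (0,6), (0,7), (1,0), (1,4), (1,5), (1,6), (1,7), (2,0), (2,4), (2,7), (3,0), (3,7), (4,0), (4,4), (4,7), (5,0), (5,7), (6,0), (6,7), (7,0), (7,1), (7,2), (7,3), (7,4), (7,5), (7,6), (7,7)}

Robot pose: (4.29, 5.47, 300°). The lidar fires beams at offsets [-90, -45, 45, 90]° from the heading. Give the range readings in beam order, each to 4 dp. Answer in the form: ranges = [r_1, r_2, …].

beam 1: φ=-90°, α=210°
  cosα=-0.8660 sinα=-0.5000 | (4,5) | tMaxX 0.3349 tMaxY 0.9400 | tΔX 1.1547 tΔY 2.0000
    t=0.3349 [x] (3,5)
    t=0.9400 [y] (3,4)
    t=1.4896 [x] (2,4) — stop
  → r_1 = 1.4896
beam 2: φ=-45°, α=255°
  cosα=-0.2588 sinα=-0.9659 | (4,5) | tMaxX 1.1205 tMaxY 0.4866 | tΔX 3.8637 tΔY 1.0353
    t=0.4866 [y] (4,4) — stop
  → r_2 = 0.4866
beam 3: φ=45°, α=345°
  cosα=0.9659 sinα=-0.2588 | (4,5) | tMaxX 0.7350 tMaxY 1.8159 | tΔX 1.0353 tΔY 3.8637
    t=0.7350 [x] (5,5)
    t=1.7703 [x] (6,5)
    t=1.8159 [y] (6,4)
    t=2.8056 [x] (7,4) — stop
  → r_3 = 2.8056
beam 4: φ=90°, α=30°
  cosα=0.8660 sinα=0.5000 | (4,5) | tMaxX 0.8198 tMaxY 1.0600 | tΔX 1.1547 tΔY 2.0000
    t=0.8198 [x] (5,5)
    t=1.0600 [y] (5,6)
    t=1.9745 [x] (6,6)
    t=3.0600 [y] (6,7) — stop
  → r_4 = 3.0600

ranges = [1.4896, 0.4866, 2.8056, 3.0600]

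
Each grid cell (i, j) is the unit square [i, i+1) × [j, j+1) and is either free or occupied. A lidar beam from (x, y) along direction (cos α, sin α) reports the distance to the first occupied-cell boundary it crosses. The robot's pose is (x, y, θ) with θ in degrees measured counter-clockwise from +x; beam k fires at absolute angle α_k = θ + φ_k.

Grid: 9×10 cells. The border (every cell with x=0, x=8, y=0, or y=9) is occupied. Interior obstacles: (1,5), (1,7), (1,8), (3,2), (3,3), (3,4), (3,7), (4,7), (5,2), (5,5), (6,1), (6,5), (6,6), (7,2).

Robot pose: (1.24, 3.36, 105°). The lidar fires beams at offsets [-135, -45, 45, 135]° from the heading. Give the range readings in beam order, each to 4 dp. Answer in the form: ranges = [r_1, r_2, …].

beam 1: φ=-135°, α=330°
  direction (0.8660, -0.5000); cell (1,3); t to first gridline: x 0.8776, y 0.7200 (then +1.1547 / +2.0000)
    (1,2) via y @ 0.7200
    (2,2) via x @ 0.8776
    (3,2) via x @ 2.0323  # hit
  → r_1 = 2.0323
beam 2: φ=-45°, α=60°
  direction (0.5000, 0.8660); cell (1,3); t to first gridline: x 1.5200, y 0.7390 (then +2.0000 / +1.1547)
    (1,4) via y @ 0.7390
    (2,4) via x @ 1.5200
    (2,5) via y @ 1.8937
    (2,6) via y @ 3.0484
    (3,6) via x @ 3.5200
    (3,7) via y @ 4.2031  # hit
  → r_2 = 4.2031
beam 3: φ=45°, α=150°
  direction (-0.8660, 0.5000); cell (1,3); t to first gridline: x 0.2771, y 1.2800 (then +1.1547 / +2.0000)
    (0,3) via x @ 0.2771  # hit
  → r_3 = 0.2771
beam 4: φ=135°, α=240°
  direction (-0.5000, -0.8660); cell (1,3); t to first gridline: x 0.4800, y 0.4157 (then +2.0000 / +1.1547)
    (1,2) via y @ 0.4157
    (0,2) via x @ 0.4800  # hit
  → r_4 = 0.4800

ranges = [2.0323, 4.2031, 0.2771, 0.4800]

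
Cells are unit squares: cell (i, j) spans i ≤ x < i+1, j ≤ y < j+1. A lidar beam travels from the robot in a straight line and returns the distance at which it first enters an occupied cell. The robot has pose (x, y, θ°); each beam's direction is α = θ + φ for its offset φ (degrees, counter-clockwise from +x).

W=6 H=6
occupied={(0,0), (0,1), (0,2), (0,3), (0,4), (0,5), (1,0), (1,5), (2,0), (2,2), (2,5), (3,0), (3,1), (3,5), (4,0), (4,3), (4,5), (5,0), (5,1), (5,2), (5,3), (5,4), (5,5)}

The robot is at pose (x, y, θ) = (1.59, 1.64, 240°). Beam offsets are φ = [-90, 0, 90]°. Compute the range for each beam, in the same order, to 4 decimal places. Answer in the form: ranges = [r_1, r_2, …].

ranges = [0.6813, 0.7390, 1.2800]

beam 1: φ=-90°, α=150°
  direction (-0.8660, 0.5000); cell (1,1); t to first gridline: x 0.6813, y 0.7200 (then +1.1547 / +2.0000)
    (0,1) via x @ 0.6813  # hit
  → r_1 = 0.6813
beam 2: φ=0°, α=240°
  direction (-0.5000, -0.8660); cell (1,1); t to first gridline: x 1.1800, y 0.7390 (then +2.0000 / +1.1547)
    (1,0) via y @ 0.7390  # hit
  → r_2 = 0.7390
beam 3: φ=90°, α=330°
  direction (0.8660, -0.5000); cell (1,1); t to first gridline: x 0.4734, y 1.2800 (then +1.1547 / +2.0000)
    (2,1) via x @ 0.4734
    (2,0) via y @ 1.2800  # hit
  → r_3 = 1.2800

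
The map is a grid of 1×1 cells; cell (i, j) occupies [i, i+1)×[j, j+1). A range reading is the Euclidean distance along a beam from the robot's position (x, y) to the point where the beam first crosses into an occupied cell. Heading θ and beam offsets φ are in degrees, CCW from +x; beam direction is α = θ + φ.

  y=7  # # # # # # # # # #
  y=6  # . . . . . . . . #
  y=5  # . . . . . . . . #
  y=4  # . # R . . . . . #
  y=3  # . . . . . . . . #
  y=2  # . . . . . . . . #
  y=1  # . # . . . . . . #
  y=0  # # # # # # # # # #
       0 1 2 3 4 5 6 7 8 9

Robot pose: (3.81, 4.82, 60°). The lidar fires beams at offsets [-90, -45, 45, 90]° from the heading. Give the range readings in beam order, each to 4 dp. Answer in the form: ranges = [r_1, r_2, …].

ranges = [5.9929, 5.3731, 2.2569, 3.2447]

beam 1: φ=-90°, α=330°
  d=(0.8660,-0.5000)  start (3,4)  tX=0.2194 tY=1.6400  stride 1/|dx|=1.1547 1/|dy|=2.0000
    cross x-line → (4,4), t=0.2194
    cross x-line → (5,4), t=1.3741
    cross y-line → (5,3), t=1.6400
    cross x-line → (6,3), t=2.5288
    cross y-line → (6,2), t=3.6400
    cross x-line → (7,2), t=3.6835
    cross x-line → (8,2), t=4.8382
    cross y-line → (8,1), t=5.6400
    cross x-line → (9,1), t=5.9929 (wall)
  → r_1 = 5.9929
beam 2: φ=-45°, α=15°
  d=(0.9659,0.2588)  start (3,4)  tX=0.1967 tY=0.6955  stride 1/|dx|=1.0353 1/|dy|=3.8637
    cross x-line → (4,4), t=0.1967
    cross y-line → (4,5), t=0.6955
    cross x-line → (5,5), t=1.2320
    cross x-line → (6,5), t=2.2673
    cross x-line → (7,5), t=3.3025
    cross x-line → (8,5), t=4.3378
    cross y-line → (8,6), t=4.5592
    cross x-line → (9,6), t=5.3731 (wall)
  → r_2 = 5.3731
beam 3: φ=45°, α=105°
  d=(-0.2588,0.9659)  start (3,4)  tX=3.1296 tY=0.1863  stride 1/|dx|=3.8637 1/|dy|=1.0353
    cross y-line → (3,5), t=0.1863
    cross y-line → (3,6), t=1.2216
    cross y-line → (3,7), t=2.2569 (wall)
  → r_3 = 2.2569
beam 4: φ=90°, α=150°
  d=(-0.8660,0.5000)  start (3,4)  tX=0.9353 tY=0.3600  stride 1/|dx|=1.1547 1/|dy|=2.0000
    cross y-line → (3,5), t=0.3600
    cross x-line → (2,5), t=0.9353
    cross x-line → (1,5), t=2.0900
    cross y-line → (1,6), t=2.3600
    cross x-line → (0,6), t=3.2447 (wall)
  → r_4 = 3.2447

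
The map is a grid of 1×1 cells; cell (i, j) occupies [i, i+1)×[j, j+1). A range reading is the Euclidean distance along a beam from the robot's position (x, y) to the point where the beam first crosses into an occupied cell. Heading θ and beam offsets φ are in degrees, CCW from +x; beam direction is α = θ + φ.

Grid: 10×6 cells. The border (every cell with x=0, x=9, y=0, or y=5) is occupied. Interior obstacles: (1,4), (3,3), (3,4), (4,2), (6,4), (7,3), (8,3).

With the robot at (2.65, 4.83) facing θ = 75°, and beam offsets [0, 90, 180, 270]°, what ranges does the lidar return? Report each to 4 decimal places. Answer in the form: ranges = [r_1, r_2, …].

ranges = [0.1760, 0.6568, 3.9651, 0.3623]

beam 1: φ=0°, α=75°
  d=(0.2588,0.9659)  start (2,4)  tX=1.3523 tY=0.1760  stride 1/|dx|=3.8637 1/|dy|=1.0353
    cross y-line → (2,5), t=0.1760 (wall)
  → r_1 = 0.1760
beam 2: φ=90°, α=165°
  d=(-0.9659,0.2588)  start (2,4)  tX=0.6729 tY=0.6568  stride 1/|dx|=1.0353 1/|dy|=3.8637
    cross y-line → (2,5), t=0.6568 (wall)
  → r_2 = 0.6568
beam 3: φ=180°, α=255°
  d=(-0.2588,-0.9659)  start (2,4)  tX=2.5114 tY=0.8593  stride 1/|dx|=3.8637 1/|dy|=1.0353
    cross y-line → (2,3), t=0.8593
    cross y-line → (2,2), t=1.8946
    cross x-line → (1,2), t=2.5114
    cross y-line → (1,1), t=2.9298
    cross y-line → (1,0), t=3.9651 (wall)
  → r_3 = 3.9651
beam 4: φ=270°, α=345°
  d=(0.9659,-0.2588)  start (2,4)  tX=0.3623 tY=3.2069  stride 1/|dx|=1.0353 1/|dy|=3.8637
    cross x-line → (3,4), t=0.3623 (wall)
  → r_4 = 0.3623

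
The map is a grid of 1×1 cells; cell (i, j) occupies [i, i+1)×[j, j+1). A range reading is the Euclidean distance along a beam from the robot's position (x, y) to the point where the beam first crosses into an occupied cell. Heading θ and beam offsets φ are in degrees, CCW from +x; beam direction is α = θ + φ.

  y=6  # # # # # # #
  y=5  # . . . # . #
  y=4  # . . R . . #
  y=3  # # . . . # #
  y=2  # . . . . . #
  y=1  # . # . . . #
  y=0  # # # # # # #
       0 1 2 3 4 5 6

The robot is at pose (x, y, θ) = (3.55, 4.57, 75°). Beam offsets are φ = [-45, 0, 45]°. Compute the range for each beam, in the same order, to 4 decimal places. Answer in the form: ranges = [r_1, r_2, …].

ranges = [0.8600, 1.4804, 1.6512]

beam 1: φ=-45°, α=30°
  direction (0.8660, 0.5000); cell (3,4); t to first gridline: x 0.5196, y 0.8600 (then +1.1547 / +2.0000)
    (4,4) via x @ 0.5196
    (4,5) via y @ 0.8600  # hit
  → r_1 = 0.8600
beam 2: φ=0°, α=75°
  direction (0.2588, 0.9659); cell (3,4); t to first gridline: x 1.7387, y 0.4452 (then +3.8637 / +1.0353)
    (3,5) via y @ 0.4452
    (3,6) via y @ 1.4804  # hit
  → r_2 = 1.4804
beam 3: φ=45°, α=120°
  direction (-0.5000, 0.8660); cell (3,4); t to first gridline: x 1.1000, y 0.4965 (then +2.0000 / +1.1547)
    (3,5) via y @ 0.4965
    (2,5) via x @ 1.1000
    (2,6) via y @ 1.6512  # hit
  → r_3 = 1.6512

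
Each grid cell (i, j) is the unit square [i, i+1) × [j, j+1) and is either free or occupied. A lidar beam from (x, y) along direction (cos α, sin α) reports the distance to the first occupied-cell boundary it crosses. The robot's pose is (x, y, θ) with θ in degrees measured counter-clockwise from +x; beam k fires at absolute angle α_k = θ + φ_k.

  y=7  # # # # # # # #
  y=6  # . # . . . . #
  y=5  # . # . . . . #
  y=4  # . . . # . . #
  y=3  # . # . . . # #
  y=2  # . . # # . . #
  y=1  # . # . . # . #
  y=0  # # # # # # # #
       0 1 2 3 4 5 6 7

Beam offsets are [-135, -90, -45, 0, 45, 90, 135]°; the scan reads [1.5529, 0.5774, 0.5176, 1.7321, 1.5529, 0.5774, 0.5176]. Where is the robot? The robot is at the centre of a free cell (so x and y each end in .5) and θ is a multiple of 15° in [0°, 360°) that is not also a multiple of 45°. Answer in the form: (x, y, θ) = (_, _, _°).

The pose lattice has 27·16 = 432 candidates. Test each by forward raycasting.
  (4.5, 3.5, 345°): beam 1 = 1.0000 ≠ 1.5529 ✗
  (1.5, 1.5, 300°): beam 1 = 0.5176 ≠ 1.5529 ✗
  (1.5, 4.5, 195°): beam 1 = 1.0000 ≠ 1.5529 ✗
  (2.5, 4.5, 240°): beam 1 = 0.5176 ≠ 1.5529 ✗
  (6.5, 5.5, 165°): beam 1 = 0.5774 ≠ 1.5529 ✗
  …
  (2.5, 4.5, 150°): r_1=1.5529, r_2=0.5774, r_3=0.5176, r_4=1.7321, r_5=1.5529, r_6=0.5774, r_7=0.5176 — all match ✓
Unique over the lattice → pose = (2.5, 4.5, 150°).

(x, y, θ) = (2.5, 4.5, 150°)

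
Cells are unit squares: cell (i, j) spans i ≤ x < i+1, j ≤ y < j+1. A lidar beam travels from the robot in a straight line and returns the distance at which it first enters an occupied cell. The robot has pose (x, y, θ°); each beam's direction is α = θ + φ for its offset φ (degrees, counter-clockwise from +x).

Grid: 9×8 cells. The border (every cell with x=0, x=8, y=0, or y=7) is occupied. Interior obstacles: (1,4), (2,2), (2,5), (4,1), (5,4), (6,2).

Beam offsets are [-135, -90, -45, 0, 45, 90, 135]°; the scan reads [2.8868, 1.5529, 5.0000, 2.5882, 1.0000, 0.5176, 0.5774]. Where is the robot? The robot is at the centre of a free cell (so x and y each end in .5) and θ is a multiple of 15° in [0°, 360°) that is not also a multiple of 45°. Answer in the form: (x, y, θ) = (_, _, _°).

Candidates: 36 free-cell centres × 16 headings = 576 poses. Raycast each; keep the one whose scan matches to 4 dp.
  (4.5, 4.5, 195°): beam 2 = 2.5882 ≠ 1.5529 ✗
  (2.5, 4.5, 195°): beam 1 = 0.5774 ≠ 2.8868 ✗
  (3.5, 5.5, 240°): beam 1 = 1.5529 ≠ 2.8868 ✗
  (1.5, 5.5, 300°): beam 1 = 0.5176 ≠ 2.8868 ✗
  …
  (5.5, 6.5, 345°): r_1=2.8868, r_2=1.5529, r_3=5.0000, r_4=2.5882, r_5=1.0000, r_6=0.5176, r_7=0.5774 — all match ✓
Unique over the lattice → pose = (5.5, 6.5, 345°).

(x, y, θ) = (5.5, 6.5, 345°)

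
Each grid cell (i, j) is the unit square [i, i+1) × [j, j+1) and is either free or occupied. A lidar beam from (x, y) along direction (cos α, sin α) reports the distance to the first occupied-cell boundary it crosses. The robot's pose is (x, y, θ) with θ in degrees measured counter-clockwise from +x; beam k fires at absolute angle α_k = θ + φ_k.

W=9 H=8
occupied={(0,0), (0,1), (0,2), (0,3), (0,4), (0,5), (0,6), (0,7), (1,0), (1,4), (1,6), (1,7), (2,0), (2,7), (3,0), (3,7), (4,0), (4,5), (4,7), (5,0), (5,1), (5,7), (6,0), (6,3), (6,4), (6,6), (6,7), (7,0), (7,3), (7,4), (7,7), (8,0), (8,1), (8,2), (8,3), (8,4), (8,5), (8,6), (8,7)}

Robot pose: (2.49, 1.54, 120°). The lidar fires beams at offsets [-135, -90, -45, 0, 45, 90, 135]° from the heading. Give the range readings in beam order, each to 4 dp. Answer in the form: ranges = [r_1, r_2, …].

beam 1: φ=-135°, α=345°
  direction (0.9659, -0.2588); cell (2,1); t to first gridline: x 0.5280, y 2.0864 (then +1.0353 / +3.8637)
    (3,1) via x @ 0.5280
    (4,1) via x @ 1.5633
    (4,0) via y @ 2.0864  # hit
  → r_1 = 2.0864
beam 2: φ=-90°, α=30°
  direction (0.8660, 0.5000); cell (2,1); t to first gridline: x 0.5889, y 0.9200 (then +1.1547 / +2.0000)
    (3,1) via x @ 0.5889
    (3,2) via y @ 0.9200
    (4,2) via x @ 1.7436
    (5,2) via x @ 2.8983
    (5,3) via y @ 2.9200
    (6,3) via x @ 4.0530  # hit
  → r_2 = 4.0530
beam 3: φ=-45°, α=75°
  direction (0.2588, 0.9659); cell (2,1); t to first gridline: x 1.9705, y 0.4762 (then +3.8637 / +1.0353)
    (2,2) via y @ 0.4762
    (2,3) via y @ 1.5115
    (3,3) via x @ 1.9705
    (3,4) via y @ 2.5468
    (3,5) via y @ 3.5821
    (3,6) via y @ 4.6173
    (3,7) via y @ 5.6526  # hit
  → r_3 = 5.6526
beam 4: φ=0°, α=120°
  direction (-0.5000, 0.8660); cell (2,1); t to first gridline: x 0.9800, y 0.5312 (then +2.0000 / +1.1547)
    (2,2) via y @ 0.5312
    (1,2) via x @ 0.9800
    (1,3) via y @ 1.6859
    (1,4) via y @ 2.8406  # hit
  → r_4 = 2.8406
beam 5: φ=45°, α=165°
  direction (-0.9659, 0.2588); cell (2,1); t to first gridline: x 0.5073, y 1.7773 (then +1.0353 / +3.8637)
    (1,1) via x @ 0.5073
    (0,1) via x @ 1.5426  # hit
  → r_5 = 1.5426
beam 6: φ=90°, α=210°
  direction (-0.8660, -0.5000); cell (2,1); t to first gridline: x 0.5658, y 1.0800 (then +1.1547 / +2.0000)
    (1,1) via x @ 0.5658
    (1,0) via y @ 1.0800  # hit
  → r_6 = 1.0800
beam 7: φ=135°, α=255°
  direction (-0.2588, -0.9659); cell (2,1); t to first gridline: x 1.8932, y 0.5590 (then +3.8637 / +1.0353)
    (2,0) via y @ 0.5590  # hit
  → r_7 = 0.5590

ranges = [2.0864, 4.0530, 5.6526, 2.8406, 1.5426, 1.0800, 0.5590]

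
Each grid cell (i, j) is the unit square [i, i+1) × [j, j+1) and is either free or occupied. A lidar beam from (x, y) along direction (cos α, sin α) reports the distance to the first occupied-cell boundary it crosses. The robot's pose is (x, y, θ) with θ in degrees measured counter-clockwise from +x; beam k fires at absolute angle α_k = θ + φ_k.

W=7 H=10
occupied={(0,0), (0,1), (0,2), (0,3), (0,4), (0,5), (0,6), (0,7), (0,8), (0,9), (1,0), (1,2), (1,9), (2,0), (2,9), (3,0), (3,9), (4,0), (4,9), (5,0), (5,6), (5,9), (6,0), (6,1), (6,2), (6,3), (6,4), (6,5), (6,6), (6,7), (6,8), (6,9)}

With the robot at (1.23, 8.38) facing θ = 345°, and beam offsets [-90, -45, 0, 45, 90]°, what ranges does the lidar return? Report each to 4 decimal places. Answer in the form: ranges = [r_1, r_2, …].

ranges = [0.8887, 8.5217, 4.9383, 1.2400, 0.6419]

beam 1: φ=-90°, α=255°
  direction (-0.2588, -0.9659); cell (1,8); t to first gridline: x 0.8887, y 0.3934 (then +3.8637 / +1.0353)
    (1,7) via y @ 0.3934
    (0,7) via x @ 0.8887  # hit
  → r_1 = 0.8887
beam 2: φ=-45°, α=300°
  direction (0.5000, -0.8660); cell (1,8); t to first gridline: x 1.5400, y 0.4388 (then +2.0000 / +1.1547)
    (1,7) via y @ 0.4388
    (2,7) via x @ 1.5400
    (2,6) via y @ 1.5935
    (2,5) via y @ 2.7482
    (3,5) via x @ 3.5400
    (3,4) via y @ 3.9029
    (3,3) via y @ 5.0576
    (4,3) via x @ 5.5400
    (4,2) via y @ 6.2123
    (4,1) via y @ 7.3670
    (5,1) via x @ 7.5400
    (5,0) via y @ 8.5217  # hit
  → r_2 = 8.5217
beam 3: φ=0°, α=345°
  direction (0.9659, -0.2588); cell (1,8); t to first gridline: x 0.7972, y 1.4682 (then +1.0353 / +3.8637)
    (2,8) via x @ 0.7972
    (2,7) via y @ 1.4682
    (3,7) via x @ 1.8324
    (4,7) via x @ 2.8677
    (5,7) via x @ 3.9030
    (6,7) via x @ 4.9383  # hit
  → r_3 = 4.9383
beam 4: φ=45°, α=30°
  direction (0.8660, 0.5000); cell (1,8); t to first gridline: x 0.8891, y 1.2400 (then +1.1547 / +2.0000)
    (2,8) via x @ 0.8891
    (2,9) via y @ 1.2400  # hit
  → r_4 = 1.2400
beam 5: φ=90°, α=75°
  direction (0.2588, 0.9659); cell (1,8); t to first gridline: x 2.9751, y 0.6419 (then +3.8637 / +1.0353)
    (1,9) via y @ 0.6419  # hit
  → r_5 = 0.6419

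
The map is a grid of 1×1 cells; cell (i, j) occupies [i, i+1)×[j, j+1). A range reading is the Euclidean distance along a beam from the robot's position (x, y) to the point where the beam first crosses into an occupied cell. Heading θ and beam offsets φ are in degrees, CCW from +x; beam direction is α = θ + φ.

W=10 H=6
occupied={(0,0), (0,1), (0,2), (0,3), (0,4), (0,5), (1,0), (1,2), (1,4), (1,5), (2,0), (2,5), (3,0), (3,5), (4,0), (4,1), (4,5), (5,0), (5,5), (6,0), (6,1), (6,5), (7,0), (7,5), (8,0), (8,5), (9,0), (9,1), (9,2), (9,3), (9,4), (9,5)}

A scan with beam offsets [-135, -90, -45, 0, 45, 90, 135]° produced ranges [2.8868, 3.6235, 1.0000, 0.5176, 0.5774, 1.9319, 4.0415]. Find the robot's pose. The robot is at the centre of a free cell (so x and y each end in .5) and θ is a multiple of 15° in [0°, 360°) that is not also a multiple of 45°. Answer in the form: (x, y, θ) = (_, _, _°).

Candidates: 28 free-cell centres × 16 headings = 448 poses. Raycast each; keep the one whose scan matches to 4 dp.
  (8.5, 1.5, 105°): beam 1 = 0.5774 ≠ 2.8868 ✗
  (5.5, 1.5, 15°): beam 1 = 0.5774 ≠ 2.8868 ✗
  (2.5, 3.5, 15°): beam 1 = 1.0000 ≠ 2.8868 ✗
  (8.5, 3.5, 60°): beam 1 = 1.9319 ≠ 2.8868 ✗
  (1.5, 1.5, 75°): beam 1 = 0.5774 ≠ 2.8868 ✗
  …
  (5.5, 4.5, 75°): r_1=2.8868, r_2=3.6235, r_3=1.0000, r_4=0.5176, r_5=0.5774, r_6=1.9319, r_7=4.0415 — all match ✓
No second candidate reproduces the full scan.

(x, y, θ) = (5.5, 4.5, 75°)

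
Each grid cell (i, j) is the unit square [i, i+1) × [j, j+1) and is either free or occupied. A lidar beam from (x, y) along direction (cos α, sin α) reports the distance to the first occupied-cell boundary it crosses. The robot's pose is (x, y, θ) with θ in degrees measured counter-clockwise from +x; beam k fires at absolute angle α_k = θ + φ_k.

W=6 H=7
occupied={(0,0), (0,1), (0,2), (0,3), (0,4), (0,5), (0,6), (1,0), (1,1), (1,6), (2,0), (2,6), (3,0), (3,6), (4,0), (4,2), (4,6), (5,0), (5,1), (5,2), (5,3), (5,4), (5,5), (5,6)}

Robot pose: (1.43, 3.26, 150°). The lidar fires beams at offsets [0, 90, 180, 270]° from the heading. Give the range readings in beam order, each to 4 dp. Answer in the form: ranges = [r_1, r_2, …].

ranges = [0.4965, 0.8600, 4.1223, 3.1639]

beam 1: φ=0°, α=150°
  dir = (cos 150°, sin 150°) = (-0.8660, 0.5000); from cell (1,3)
  next x-line at t=0.4965, next y-line at t=1.4800; Δt_x=1.1547, Δt_y=2.0000
    x: enter (0,3) at t=0.4965 ← occupied
  → r_1 = 0.4965
beam 2: φ=90°, α=240°
  dir = (cos 240°, sin 240°) = (-0.5000, -0.8660); from cell (1,3)
  next x-line at t=0.8600, next y-line at t=0.3002; Δt_x=2.0000, Δt_y=1.1547
    y: enter (1,2) at t=0.3002
    x: enter (0,2) at t=0.8600 ← occupied
  → r_2 = 0.8600
beam 3: φ=180°, α=330°
  dir = (cos 330°, sin 330°) = (0.8660, -0.5000); from cell (1,3)
  next x-line at t=0.6582, next y-line at t=0.5200; Δt_x=1.1547, Δt_y=2.0000
    y: enter (1,2) at t=0.5200
    x: enter (2,2) at t=0.6582
    x: enter (3,2) at t=1.8129
    y: enter (3,1) at t=2.5200
    x: enter (4,1) at t=2.9676
    x: enter (5,1) at t=4.1223 ← occupied
  → r_3 = 4.1223
beam 4: φ=270°, α=60°
  dir = (cos 60°, sin 60°) = (0.5000, 0.8660); from cell (1,3)
  next x-line at t=1.1400, next y-line at t=0.8545; Δt_x=2.0000, Δt_y=1.1547
    y: enter (1,4) at t=0.8545
    x: enter (2,4) at t=1.1400
    y: enter (2,5) at t=2.0092
    x: enter (3,5) at t=3.1400
    y: enter (3,6) at t=3.1639 ← occupied
  → r_4 = 3.1639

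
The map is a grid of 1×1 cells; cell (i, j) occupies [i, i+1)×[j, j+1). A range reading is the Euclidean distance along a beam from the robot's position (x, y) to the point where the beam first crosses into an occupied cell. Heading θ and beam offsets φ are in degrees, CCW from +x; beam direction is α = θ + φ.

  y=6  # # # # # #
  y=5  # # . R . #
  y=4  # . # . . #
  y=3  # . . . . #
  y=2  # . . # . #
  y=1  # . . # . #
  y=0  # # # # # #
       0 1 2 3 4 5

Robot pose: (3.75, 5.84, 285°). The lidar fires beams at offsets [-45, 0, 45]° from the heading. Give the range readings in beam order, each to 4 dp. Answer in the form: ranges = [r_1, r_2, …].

beam 1: φ=-45°, α=240°
  cosα=-0.5000 sinα=-0.8660 | (3,5) | tMaxX 1.5000 tMaxY 0.9699 | tΔX 2.0000 tΔY 1.1547
    t=0.9699 [y] (3,4)
    t=1.5000 [x] (2,4) — stop
  → r_1 = 1.5000
beam 2: φ=0°, α=285°
  cosα=0.2588 sinα=-0.9659 | (3,5) | tMaxX 0.9659 tMaxY 0.8696 | tΔX 3.8637 tΔY 1.0353
    t=0.8696 [y] (3,4)
    t=0.9659 [x] (4,4)
    t=1.9049 [y] (4,3)
    t=2.9402 [y] (4,2)
    t=3.9755 [y] (4,1)
    t=4.8296 [x] (5,1) — stop
  → r_2 = 4.8296
beam 3: φ=45°, α=330°
  cosα=0.8660 sinα=-0.5000 | (3,5) | tMaxX 0.2887 tMaxY 1.6800 | tΔX 1.1547 tΔY 2.0000
    t=0.2887 [x] (4,5)
    t=1.4434 [x] (5,5) — stop
  → r_3 = 1.4434

ranges = [1.5000, 4.8296, 1.4434]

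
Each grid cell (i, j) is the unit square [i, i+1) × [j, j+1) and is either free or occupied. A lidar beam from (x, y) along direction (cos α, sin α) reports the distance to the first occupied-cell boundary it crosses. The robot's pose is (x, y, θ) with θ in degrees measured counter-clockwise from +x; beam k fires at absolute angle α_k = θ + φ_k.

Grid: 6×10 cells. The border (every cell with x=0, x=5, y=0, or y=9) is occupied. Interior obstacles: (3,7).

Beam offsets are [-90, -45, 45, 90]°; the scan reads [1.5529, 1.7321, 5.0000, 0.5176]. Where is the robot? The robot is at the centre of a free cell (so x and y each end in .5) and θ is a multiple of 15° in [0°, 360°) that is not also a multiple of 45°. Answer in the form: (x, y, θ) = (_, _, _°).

Enumerate (i+0.5, j+0.5, θ) over the 31 free cells and 16 admissible headings. For each, cast all 4 beams and compare to the given ranges.
  (2.5, 2.5, 195°): beam 1 = 5.7956 ≠ 1.5529 ✗
  (1.5, 4.5, 240°): beam 1 = 0.5774 ≠ 1.5529 ✗
  (4.5, 5.5, 15°): beam 1 = 1.9319 ≠ 1.5529 ✗
  (4.5, 2.5, 195°): beam 1 = 4.6587 ≠ 1.5529 ✗
  (2.5, 1.5, 330°): beam 1 = 0.5774 ≠ 1.5529 ✗
  …
  (2.5, 7.5, 255°): r_1=1.5529, r_2=1.7321, r_3=5.0000, r_4=0.5176 — all match ✓
No second candidate reproduces the full scan.

(x, y, θ) = (2.5, 7.5, 255°)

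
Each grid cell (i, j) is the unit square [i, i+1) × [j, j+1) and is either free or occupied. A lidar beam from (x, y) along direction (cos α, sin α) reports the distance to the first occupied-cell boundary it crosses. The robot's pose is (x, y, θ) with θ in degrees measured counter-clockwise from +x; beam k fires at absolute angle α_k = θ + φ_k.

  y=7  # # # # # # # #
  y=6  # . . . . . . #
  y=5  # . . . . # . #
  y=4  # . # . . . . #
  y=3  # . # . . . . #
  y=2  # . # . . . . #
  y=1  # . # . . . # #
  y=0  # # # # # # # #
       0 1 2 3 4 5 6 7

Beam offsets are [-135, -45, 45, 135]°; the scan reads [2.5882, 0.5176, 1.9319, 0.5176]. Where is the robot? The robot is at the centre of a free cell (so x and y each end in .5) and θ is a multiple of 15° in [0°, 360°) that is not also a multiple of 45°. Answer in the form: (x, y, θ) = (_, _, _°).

(x, y, θ) = (1.5, 4.5, 210°)

Enumerate (i+0.5, j+0.5, θ) over the 30 free cells and 16 admissible headings. For each, cast all 4 beams and compare to the given ranges.
  (1.5, 4.5, 345°): beam 1 = 0.5774 ≠ 2.5882 ✗
  (4.5, 5.5, 15°): beam 1 = 3.0000 ≠ 2.5882 ✗
  (5.5, 4.5, 30°): beam 1 = 3.6235 ≠ 2.5882 ✗
  …
  (1.5, 4.5, 210°): r_1=2.5882, r_2=0.5176, r_3=1.9319, r_4=0.5176 — all match ✓
Unique over the lattice → pose = (1.5, 4.5, 210°).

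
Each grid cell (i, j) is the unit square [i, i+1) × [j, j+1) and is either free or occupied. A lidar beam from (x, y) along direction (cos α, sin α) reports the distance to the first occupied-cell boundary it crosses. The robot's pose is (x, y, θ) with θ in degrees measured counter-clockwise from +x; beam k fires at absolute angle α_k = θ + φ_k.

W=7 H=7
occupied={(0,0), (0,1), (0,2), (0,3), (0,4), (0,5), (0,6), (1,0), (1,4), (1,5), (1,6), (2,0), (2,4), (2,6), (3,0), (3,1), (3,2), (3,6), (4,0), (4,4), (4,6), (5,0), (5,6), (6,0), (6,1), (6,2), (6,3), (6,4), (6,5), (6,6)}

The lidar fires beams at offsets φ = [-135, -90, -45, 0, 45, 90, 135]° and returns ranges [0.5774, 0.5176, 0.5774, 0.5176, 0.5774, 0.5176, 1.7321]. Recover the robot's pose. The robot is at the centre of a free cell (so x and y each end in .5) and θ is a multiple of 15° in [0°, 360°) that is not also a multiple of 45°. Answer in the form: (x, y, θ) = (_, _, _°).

Enumerate (i+0.5, j+0.5, θ) over the 19 free cells and 16 admissible headings. For each, cast all 7 beams and compare to the given ranges.
  (1.5, 2.5, 75°): beam 1 = 1.7321 ≠ 0.5774 ✗
  (2.5, 5.5, 285°): beam 5 = 1.7321 ≠ 0.5774 ✗
  (4.5, 2.5, 240°): beam 1 = 1.5529 ≠ 0.5774 ✗
  (3.5, 5.5, 300°): beam 1 = 1.5529 ≠ 0.5774 ✗
  (5.5, 4.5, 210°): beam 1 = 1.5529 ≠ 0.5774 ✗
  …
  (2.5, 5.5, 195°): r_1=0.5774, r_2=0.5176, r_3=0.5774, r_4=0.5176, r_5=0.5774, r_6=0.5176, r_7=1.7321 — all match ✓
No second candidate reproduces the full scan.

(x, y, θ) = (2.5, 5.5, 195°)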